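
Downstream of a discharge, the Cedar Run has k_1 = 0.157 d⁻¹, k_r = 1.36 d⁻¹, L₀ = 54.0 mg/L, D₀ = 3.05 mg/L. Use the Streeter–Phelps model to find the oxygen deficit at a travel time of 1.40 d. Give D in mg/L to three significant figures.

k_1 L₀/(k_r−k_1) = 0.157×54.0/(1.36−0.157) = 8.478/1.203 = 7.047 mg/L.
e^(−k_1 t) = e^(−0.157×1.400) = 0.8027; e^(−k_r t) = e^(−1.36×1.400) = 0.1490.
D = 7.047 × (0.8027 − 0.1490) + 3.05 × 0.1490 = 4.607 + 0.4544 = 5.061 mg/L.

D ≈ 5.06 mg/L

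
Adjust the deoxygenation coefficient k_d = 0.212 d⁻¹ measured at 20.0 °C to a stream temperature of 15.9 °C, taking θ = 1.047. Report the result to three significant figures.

k_d(T₂) = k_d(T₁) · θ^(T₂−T₁) = 0.212 × 1.047^(15.9−20.0)
= 0.212 × 1.047^-4.10 = 0.212 × 0.8284 = 0.1756 d⁻¹.

k_d ≈ 0.176 d⁻¹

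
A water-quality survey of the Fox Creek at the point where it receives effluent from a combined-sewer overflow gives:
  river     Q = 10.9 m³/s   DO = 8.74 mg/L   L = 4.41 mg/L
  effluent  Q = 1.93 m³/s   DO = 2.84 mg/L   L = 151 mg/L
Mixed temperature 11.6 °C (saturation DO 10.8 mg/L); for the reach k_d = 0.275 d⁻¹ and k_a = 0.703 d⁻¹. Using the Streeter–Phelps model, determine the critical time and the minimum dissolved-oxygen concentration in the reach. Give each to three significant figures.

t_c ≈ 1.75 d; minimum DO ≈ 4.40 mg/L

Mixed DO = (10.9×8.74 + 1.93×2.84)/(10.9+1.93) = 100.7/12.83 = 7.852 mg/L.
Mixed L₀ = (10.9×4.41 + 1.93×151)/(12.83) = 339.5/12.83 = 26.46 mg/L.
Initial deficit D₀ = C_s − DO₀ = 10.8 − 7.852 = 2.948 mg/L.
t_c = (1/0.4280) ln[(0.703/0.275)(1 − 2.948×0.4280/(0.275×26.46))] = 2.336 × ln(2.113) = 1.748 d.
D_c = (0.275/0.703) × 26.46 × e^(−0.275×1.748) = 0.3912 × 26.46 × 0.6183 = 6.400 mg/L.
Minimum DO = 10.8 − 6.400 = 4.400 mg/L.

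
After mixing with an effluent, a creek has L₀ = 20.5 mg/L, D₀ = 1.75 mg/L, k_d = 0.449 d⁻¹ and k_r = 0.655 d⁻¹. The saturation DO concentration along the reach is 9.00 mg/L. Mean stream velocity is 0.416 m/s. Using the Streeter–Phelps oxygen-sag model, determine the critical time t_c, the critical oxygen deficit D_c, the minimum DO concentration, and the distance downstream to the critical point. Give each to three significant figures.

With k_r/k_d = 1.459 and 1 − D₀(k_r−k_d)/(k_d L₀) = 0.9608,
t_c = ln(1.459 × 0.9608) / (0.655 − 0.449) = ln(1.402) / 0.2060 = 0.3377/0.2060 = 1.639 d.
D_c = (k_d/k_r) L₀ e^(−k_d t_c) = (0.449/0.655) × 20.5 × e^(−0.449×1.639) = 0.6855 × 20.5 × 0.4790 = 6.732 mg/L.
Minimum DO = C_s − D_c = 9.00 − 6.732 = 2.268 mg/L.
x_c = v t_c = 0.416 m/s × 1.639 d × 86400 s/d = 58910 m ≈ 58.9 km.

t_c ≈ 1.64 d; D_c ≈ 6.73 mg/L; min DO ≈ 2.27 mg/L; x_c ≈ 58.9 km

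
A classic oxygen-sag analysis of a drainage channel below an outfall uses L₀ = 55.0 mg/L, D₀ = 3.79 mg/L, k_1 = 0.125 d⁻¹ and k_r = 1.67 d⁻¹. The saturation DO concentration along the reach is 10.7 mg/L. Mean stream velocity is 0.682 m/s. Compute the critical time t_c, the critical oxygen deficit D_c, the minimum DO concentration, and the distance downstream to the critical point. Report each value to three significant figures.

At the critical point dD/dt = 0, so k_1 L₀ e^(−k_1 t) = k_r D. Substituting D(t) from the Streeter–Phelps equation and solving for t gives
t_c = ln[(k_r/k_1)(1 − D₀(k_r−k_1)/(k_1 L₀))] / (k_r−k_1).
Here k_r−k_1 = 1.545 d⁻¹ and 1 − D₀(k_r−k_1)/(k_1 L₀) = 1 − 3.79×1.545/(0.125×55.0) = 0.1483, so
t_c = ln(13.36 × 0.1483) / 1.545 = 0.6836 / 1.545 = 0.4425 d.
L(t_c) = L₀ e^(−k_1 t_c) = 55.0 × 0.9462 = 52.04 mg/L, and at the critical point k_r D_c = k_1 L, so D_c = (0.125/1.67) × 52.04 = 3.895 mg/L.
Minimum DO = C_s − D_c = 10.7 − 3.895 = 6.805 mg/L.
x_c = v t_c = 0.682 m/s × 0.4425 d × 86400 s/d = 26070 m ≈ 26.1 km.

t_c ≈ 0.442 d; D_c ≈ 3.90 mg/L; min DO ≈ 6.80 mg/L; x_c ≈ 26.1 km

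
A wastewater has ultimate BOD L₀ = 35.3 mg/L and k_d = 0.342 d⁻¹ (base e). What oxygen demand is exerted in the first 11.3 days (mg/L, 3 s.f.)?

y_t = L₀(1 − e^(−k_d t)) = 35.3 × (1 − e^(−0.342×11.3))
= 35.3 × (1 − 0.02097) = 35.3 × 0.9790 = 34.56 mg/L.

y ≈ 34.6 mg/L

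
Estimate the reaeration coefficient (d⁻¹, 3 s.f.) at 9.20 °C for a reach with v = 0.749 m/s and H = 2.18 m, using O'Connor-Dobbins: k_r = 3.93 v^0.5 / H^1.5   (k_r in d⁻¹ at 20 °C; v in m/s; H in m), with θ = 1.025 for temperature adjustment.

k_r ≈ 0.809 d⁻¹

k_r(20) = 3.93 × 0.749^0.5 / 2.18^1.5 = 3.93 × 0.8654 / 3.219 = 1.057 d⁻¹.
k_r(9.20) = 1.057 × 1.025^(9.20−20) = 1.057 × 0.7659 = 0.8093 d⁻¹.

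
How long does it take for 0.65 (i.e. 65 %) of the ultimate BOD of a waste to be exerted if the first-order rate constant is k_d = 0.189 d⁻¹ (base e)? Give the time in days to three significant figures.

y/L₀ = 1 − e^(−k_d t) = 0.65 ⇒ e^(−k_d t) = 0.350
t = −ln(0.350) / 0.189 = 1.050 / 0.189 = 5.555 d.

t ≈ 5.55 d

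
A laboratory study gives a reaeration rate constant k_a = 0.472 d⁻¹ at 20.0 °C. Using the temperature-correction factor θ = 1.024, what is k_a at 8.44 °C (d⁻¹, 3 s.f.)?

k_a ≈ 0.359 d⁻¹

k_a(T₂) = k_a(T₁) · θ^(T₂−T₁) = 0.472 × 1.024^(8.44−20.0)
= 0.472 × 1.024^-11.6 = 0.472 × 0.7602 = 0.3588 d⁻¹.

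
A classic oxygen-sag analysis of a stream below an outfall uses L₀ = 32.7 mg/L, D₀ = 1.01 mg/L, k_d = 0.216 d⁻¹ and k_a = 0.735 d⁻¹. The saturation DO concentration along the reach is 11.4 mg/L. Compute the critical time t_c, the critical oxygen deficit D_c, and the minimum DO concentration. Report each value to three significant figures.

t_c ≈ 2.21 d; D_c ≈ 5.96 mg/L; min DO ≈ 5.44 mg/L

t_c = [1/(k_a−k_d)] ln[(k_a/k_d)(1 − D₀(k_a−k_d)/(k_d L₀))]
= [1/(0.735−0.216)] ln[(0.735/0.216)(1 − 1.01×0.5190/(0.216×32.7))]
= (1/0.5190) ln[3.403 × 0.9258] = 1.927 × ln(3.150) = 1.927 × 1.147 = 2.211 d.
D_c = (k_d/k_a) L₀ e^(−k_d t_c) = (0.216/0.735) × 32.7 × e^(−0.216×2.211) = 0.2939 × 32.7 × 0.6203 = 5.961 mg/L.
Minimum DO = C_s − D_c = 11.4 − 5.961 = 5.439 mg/L.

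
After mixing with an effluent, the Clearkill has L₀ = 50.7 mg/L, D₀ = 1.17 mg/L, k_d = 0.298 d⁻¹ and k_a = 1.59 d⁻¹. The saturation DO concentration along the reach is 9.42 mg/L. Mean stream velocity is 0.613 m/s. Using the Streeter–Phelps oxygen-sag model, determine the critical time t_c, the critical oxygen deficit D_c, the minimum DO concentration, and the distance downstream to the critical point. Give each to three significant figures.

t_c ≈ 1.21 d; D_c ≈ 6.62 mg/L; min DO ≈ 2.80 mg/L; x_c ≈ 64.3 km

At the critical point dD/dt = 0, so k_d L₀ e^(−k_d t) = k_a D. Substituting D(t) from the Streeter–Phelps equation and solving for t gives
t_c = ln[(k_a/k_d)(1 − D₀(k_a−k_d)/(k_d L₀))] / (k_a−k_d).
Here k_a−k_d = 1.292 d⁻¹ and 1 − D₀(k_a−k_d)/(k_d L₀) = 1 − 1.17×1.292/(0.298×50.7) = 0.8999, so
t_c = ln(5.336 × 0.8999) / 1.292 = 1.569 / 1.292 = 1.214 d.
D_c = (k_d/k_a) L₀ e^(−k_d t_c) = (0.298/1.59) × 50.7 × e^(−0.298×1.214) = 0.1874 × 50.7 × 0.6964 = 6.617 mg/L.
Minimum DO = C_s − D_c = 9.42 − 6.617 = 2.803 mg/L.
x_c = v t_c = 0.613 m/s × 1.214 d × 86400 s/d = 64320 m ≈ 64.3 km.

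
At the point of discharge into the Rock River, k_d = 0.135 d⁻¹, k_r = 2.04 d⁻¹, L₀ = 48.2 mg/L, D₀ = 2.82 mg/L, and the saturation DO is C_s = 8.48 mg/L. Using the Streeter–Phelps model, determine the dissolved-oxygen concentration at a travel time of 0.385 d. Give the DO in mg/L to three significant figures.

DO ≈ 5.51 mg/L

k_d L₀/(k_r−k_d) = 0.135×48.2/(2.04−0.135) = 6.507/1.905 = 3.416 mg/L.
e^(−k_d t) = e^(−0.135×0.3850) = 0.9494; e^(−k_r t) = e^(−2.04×0.3850) = 0.4559.
D = 3.416 × (0.9494 − 0.4559) + 2.82 × 0.4559 = 1.685 + 1.286 = 2.971 mg/L.
DO = C_s − D = 8.48 − 2.971 = 5.509 mg/L.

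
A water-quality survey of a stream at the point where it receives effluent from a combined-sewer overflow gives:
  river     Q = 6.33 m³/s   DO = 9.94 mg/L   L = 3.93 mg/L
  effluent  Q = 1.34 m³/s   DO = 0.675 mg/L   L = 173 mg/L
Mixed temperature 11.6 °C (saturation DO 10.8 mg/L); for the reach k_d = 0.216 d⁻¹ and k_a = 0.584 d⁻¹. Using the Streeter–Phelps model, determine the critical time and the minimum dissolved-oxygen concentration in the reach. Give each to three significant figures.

Mixed DO = (6.33×9.94 + 1.34×0.675)/(6.33+1.34) = 63.82/7.670 = 8.321 mg/L.
Mixed L₀ = (6.33×3.93 + 1.34×173)/(7.670) = 256.7/7.670 = 33.47 mg/L.
Initial deficit D₀ = C_s − DO₀ = 10.8 − 8.321 = 2.479 mg/L.
t_c = (1/0.3680) ln[(0.584/0.216)(1 − 2.479×0.3680/(0.216×33.47))] = 2.717 × ln(2.363) = 2.336 d.
D_c = (0.216/0.584) × 33.47 × e^(−0.216×2.336) = 0.3699 × 33.47 × 0.6037 = 7.473 mg/L.
Minimum DO = 10.8 − 7.473 = 3.327 mg/L.

t_c ≈ 2.34 d; minimum DO ≈ 3.33 mg/L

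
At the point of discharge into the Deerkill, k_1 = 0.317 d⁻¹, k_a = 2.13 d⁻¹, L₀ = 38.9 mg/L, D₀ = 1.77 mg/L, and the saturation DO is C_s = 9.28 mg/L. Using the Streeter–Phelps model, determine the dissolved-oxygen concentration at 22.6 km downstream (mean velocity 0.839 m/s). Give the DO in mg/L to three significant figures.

DO ≈ 5.71 mg/L

Travel time t = x/v = 22.6 km / (0.839 m/s) = 22600 m / 0.839 m/s = 26940 s = 0.3118 d.
k_1 L₀/(k_a−k_1) = 0.317×38.9/(2.13−0.317) = 12.33/1.813 = 6.802 mg/L.
e^(−k_1 t) = e^(−0.317×0.3118) = 0.9059; e^(−k_a t) = e^(−2.13×0.3118) = 0.5148.
D = 6.802 × (0.9059 − 0.5148) + 1.77 × 0.5148 = 2.660 + 0.9111 = 3.572 mg/L.
DO = C_s − D = 9.28 − 3.572 = 5.708 mg/L.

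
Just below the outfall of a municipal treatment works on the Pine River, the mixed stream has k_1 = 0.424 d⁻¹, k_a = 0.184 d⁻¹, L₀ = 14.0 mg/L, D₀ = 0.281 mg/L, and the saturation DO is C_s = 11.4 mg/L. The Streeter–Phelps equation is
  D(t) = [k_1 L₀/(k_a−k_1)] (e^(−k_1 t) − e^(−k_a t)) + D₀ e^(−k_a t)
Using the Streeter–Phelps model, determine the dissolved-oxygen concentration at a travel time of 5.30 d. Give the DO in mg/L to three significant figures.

DO ≈ 4.58 mg/L

k_1 L₀/(k_a−k_1) = 0.424×14.0/(0.184−0.424) = 5.936/-0.2400 = -24.73 mg/L.
e^(−k_1 t) = e^(−0.424×5.300) = 0.1057; e^(−k_a t) = e^(−0.184×5.300) = 0.3771.
D = -24.73 × (0.1057 − 0.3771) + 0.281 × 0.3771 = 6.713 + 0.1060 = 6.819 mg/L.
DO = C_s − D = 11.4 − 6.819 = 4.581 mg/L.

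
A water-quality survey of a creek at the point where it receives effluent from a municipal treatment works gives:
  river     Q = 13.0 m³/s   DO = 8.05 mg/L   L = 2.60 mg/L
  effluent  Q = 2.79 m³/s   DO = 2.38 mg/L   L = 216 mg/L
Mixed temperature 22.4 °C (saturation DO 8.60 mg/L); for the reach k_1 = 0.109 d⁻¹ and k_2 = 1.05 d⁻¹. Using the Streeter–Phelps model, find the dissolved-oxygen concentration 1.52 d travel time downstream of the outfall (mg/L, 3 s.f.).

Mixed DO = (13.0×8.05 + 2.79×2.38)/(13.0+2.79) = 111.3/15.79 = 7.048 mg/L.
Mixed L₀ = (13.0×2.60 + 2.79×216)/(15.79) = 636.4/15.79 = 40.31 mg/L.
Initial deficit D₀ = C_s − DO₀ = 8.60 − 7.048 = 1.552 mg/L.
D(1.52) = [0.109×40.31/(1.05−0.109)](e^(−0.109×1.52) − e^(−1.05×1.52)) + 1.552 e^(−1.05×1.52)
= 4.669 × (0.8473 − 0.2027) + 1.552 × 0.2027 = 3.324 mg/L.
DO = 8.60 − 3.324 = 5.276 mg/L.

DO ≈ 5.28 mg/L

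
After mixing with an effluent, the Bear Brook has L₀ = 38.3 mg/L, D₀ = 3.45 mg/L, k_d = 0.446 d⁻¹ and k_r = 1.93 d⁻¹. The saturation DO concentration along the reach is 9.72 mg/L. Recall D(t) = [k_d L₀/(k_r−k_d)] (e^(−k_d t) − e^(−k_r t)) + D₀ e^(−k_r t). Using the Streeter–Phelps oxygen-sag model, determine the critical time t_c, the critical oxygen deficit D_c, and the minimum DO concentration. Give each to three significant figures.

t_c ≈ 0.747 d; D_c ≈ 6.34 mg/L; min DO ≈ 3.38 mg/L

t_c = [1/(k_r−k_d)] ln[(k_r/k_d)(1 − D₀(k_r−k_d)/(k_d L₀))]
= [1/(1.93−0.446)] ln[(1.93/0.446)(1 − 3.45×1.484/(0.446×38.3))]
= (1/1.484) ln[4.327 × 0.7003] = 0.6739 × ln(3.030) = 0.6739 × 1.109 = 0.7471 d.
L(t_c) = L₀ e^(−k_d t_c) = 38.3 × 0.7166 = 27.45 mg/L, and at the critical point k_r D_c = k_d L, so D_c = (0.446/1.93) × 27.45 = 6.343 mg/L.
Minimum DO = C_s − D_c = 9.72 − 6.343 = 3.377 mg/L.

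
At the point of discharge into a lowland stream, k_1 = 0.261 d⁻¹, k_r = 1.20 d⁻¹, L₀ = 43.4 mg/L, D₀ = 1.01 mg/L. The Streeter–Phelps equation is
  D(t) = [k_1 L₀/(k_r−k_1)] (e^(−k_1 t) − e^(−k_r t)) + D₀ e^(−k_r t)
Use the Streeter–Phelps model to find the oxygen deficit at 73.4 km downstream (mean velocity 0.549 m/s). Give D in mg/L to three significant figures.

D ≈ 6.33 mg/L

Travel time t = x/v = 73.4 km / (0.549 m/s) = 73400 m / 0.549 m/s = 133700 s = 1.547 d.
k_1 L₀/(k_r−k_1) = 0.261×43.4/(1.20−0.261) = 11.33/0.9390 = 12.06 mg/L.
e^(−k_1 t) = e^(−0.261×1.547) = 0.6677; e^(−k_r t) = e^(−1.20×1.547) = 0.1562.
D = 12.06 × (0.6677 − 0.1562) + 1.01 × 0.1562 = 6.171 + 0.1577 = 6.329 mg/L.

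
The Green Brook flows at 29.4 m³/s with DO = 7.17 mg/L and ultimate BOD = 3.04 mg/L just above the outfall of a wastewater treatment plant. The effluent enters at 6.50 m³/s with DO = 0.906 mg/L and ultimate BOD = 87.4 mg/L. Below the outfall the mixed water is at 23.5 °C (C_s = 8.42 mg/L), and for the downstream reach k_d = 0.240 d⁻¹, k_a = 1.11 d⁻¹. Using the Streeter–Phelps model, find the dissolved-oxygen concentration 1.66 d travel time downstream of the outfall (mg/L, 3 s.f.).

DO ≈ 5.45 mg/L

Mixed DO = (29.4×7.17 + 6.50×0.906)/(29.4+6.50) = 216.7/35.90 = 6.036 mg/L.
Mixed L₀ = (29.4×3.04 + 6.50×87.4)/(35.90) = 657.5/35.90 = 18.31 mg/L.
Initial deficit D₀ = C_s − DO₀ = 8.42 − 6.036 = 2.384 mg/L.
D(1.66) = [0.240×18.31/(1.11−0.240)](e^(−0.240×1.66) − e^(−1.11×1.66)) + 2.384 e^(−1.11×1.66)
= 5.052 × (0.6714 − 0.1584) + 2.384 × 0.1584 = 2.969 mg/L.
DO = 8.42 − 2.969 = 5.451 mg/L.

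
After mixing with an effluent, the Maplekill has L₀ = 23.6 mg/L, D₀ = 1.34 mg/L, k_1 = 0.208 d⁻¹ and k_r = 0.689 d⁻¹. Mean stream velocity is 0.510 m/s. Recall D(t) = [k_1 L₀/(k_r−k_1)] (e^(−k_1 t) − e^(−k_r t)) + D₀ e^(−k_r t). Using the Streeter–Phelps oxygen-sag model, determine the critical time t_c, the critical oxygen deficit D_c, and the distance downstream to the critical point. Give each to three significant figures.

t_c ≈ 2.20 d; D_c ≈ 4.51 mg/L; x_c ≈ 96.8 km

At the critical point dD/dt = 0, so k_1 L₀ e^(−k_1 t) = k_r D. Substituting D(t) from the Streeter–Phelps equation and solving for t gives
t_c = ln[(k_r/k_1)(1 − D₀(k_r−k_1)/(k_1 L₀))] / (k_r−k_1).
Here k_r−k_1 = 0.4810 d⁻¹ and 1 − D₀(k_r−k_1)/(k_1 L₀) = 1 − 1.34×0.4810/(0.208×23.6) = 0.8687, so
t_c = ln(3.312 × 0.8687) / 0.4810 = 1.057 / 0.4810 = 2.197 d.
D_c = (k_1/k_r) L₀ e^(−k_1 t_c) = (0.208/0.689) × 23.6 × e^(−0.208×2.197) = 0.3019 × 23.6 × 0.6331 = 4.511 mg/L.
x_c = v t_c = 0.510 m/s × 2.197 d × 86400 s/d = 96830 m ≈ 96.8 km.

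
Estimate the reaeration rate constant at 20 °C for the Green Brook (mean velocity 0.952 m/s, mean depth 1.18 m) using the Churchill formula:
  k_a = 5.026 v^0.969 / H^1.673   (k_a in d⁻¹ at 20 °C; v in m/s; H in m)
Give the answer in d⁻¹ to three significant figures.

k_a = 5.026 × 0.952^0.969 / 1.18^1.673 = 5.026 × 0.9535 / 1.319 = 3.633 d⁻¹.

k_a ≈ 3.63 d⁻¹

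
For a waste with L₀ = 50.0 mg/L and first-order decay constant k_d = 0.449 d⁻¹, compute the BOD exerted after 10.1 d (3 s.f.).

y ≈ 49.5 mg/L

y_t = L₀(1 − e^(−k_d t)) = 50.0 × (1 − e^(−0.449×10.1))
= 50.0 × (1 − 0.01073) = 50.0 × 0.9893 = 49.46 mg/L.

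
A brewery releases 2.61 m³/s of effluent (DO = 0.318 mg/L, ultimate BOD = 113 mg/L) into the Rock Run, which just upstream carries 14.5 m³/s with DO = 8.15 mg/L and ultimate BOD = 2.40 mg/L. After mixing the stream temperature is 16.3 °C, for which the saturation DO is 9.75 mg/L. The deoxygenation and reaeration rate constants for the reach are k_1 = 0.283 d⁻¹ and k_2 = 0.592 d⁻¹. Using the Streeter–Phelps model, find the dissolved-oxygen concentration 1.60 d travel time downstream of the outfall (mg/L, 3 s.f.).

DO ≈ 4.29 mg/L

Mixed DO = (14.5×8.15 + 2.61×0.318)/(14.5+2.61) = 119.0/17.11 = 6.955 mg/L.
Mixed L₀ = (14.5×2.40 + 2.61×113)/(17.11) = 329.7/17.11 = 19.27 mg/L.
Initial deficit D₀ = C_s − DO₀ = 9.75 − 6.955 = 2.795 mg/L.
D(1.60) = [0.283×19.27/(0.592−0.283)](e^(−0.283×1.60) − e^(−0.592×1.60)) + 2.795 e^(−0.592×1.60)
= 17.65 × (0.6358 − 0.3878) + 2.795 × 0.3878 = 5.461 mg/L.
DO = 9.75 − 5.461 = 4.289 mg/L.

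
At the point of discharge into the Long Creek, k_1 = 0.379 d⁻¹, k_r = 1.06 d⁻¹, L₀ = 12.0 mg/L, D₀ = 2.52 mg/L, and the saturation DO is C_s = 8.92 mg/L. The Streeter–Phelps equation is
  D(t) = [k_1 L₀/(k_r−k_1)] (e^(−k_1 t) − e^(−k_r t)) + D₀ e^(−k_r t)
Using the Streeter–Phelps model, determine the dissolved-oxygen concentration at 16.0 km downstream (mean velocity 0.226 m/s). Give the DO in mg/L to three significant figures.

DO ≈ 5.77 mg/L

Travel time t = x/v = 16.0 km / (0.226 m/s) = 16000 m / 0.226 m/s = 70800 s = 0.8194 d.
k_1 L₀/(k_r−k_1) = 0.379×12.0/(1.06−0.379) = 4.548/0.6810 = 6.678 mg/L.
e^(−k_1 t) = e^(−0.379×0.8194) = 0.7330; e^(−k_r t) = e^(−1.06×0.8194) = 0.4196.
D = 6.678 × (0.7330 − 0.4196) + 2.52 × 0.4196 = 2.094 + 1.057 = 3.151 mg/L.
DO = C_s − D = 8.92 − 3.151 = 5.769 mg/L.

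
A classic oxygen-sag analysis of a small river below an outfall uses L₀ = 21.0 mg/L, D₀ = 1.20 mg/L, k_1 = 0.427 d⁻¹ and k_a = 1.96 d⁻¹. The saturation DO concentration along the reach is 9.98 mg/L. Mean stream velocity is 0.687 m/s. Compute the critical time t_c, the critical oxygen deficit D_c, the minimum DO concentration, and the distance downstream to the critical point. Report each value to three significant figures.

t_c ≈ 0.844 d; D_c ≈ 3.19 mg/L; min DO ≈ 6.79 mg/L; x_c ≈ 50.1 km

With k_a/k_1 = 4.590 and 1 − D₀(k_a−k_1)/(k_1 L₀) = 0.7948,
t_c = ln(4.590 × 0.7948) / (1.96 − 0.427) = ln(3.648) / 1.533 = 1.294/1.533 = 0.8443 d.
D_c = (k_1/k_a) L₀ e^(−k_1 t_c) = (0.427/1.96) × 21.0 × e^(−0.427×0.8443) = 0.2179 × 21.0 × 0.6973 = 3.190 mg/L.
Minimum DO = C_s − D_c = 9.98 − 3.190 = 6.790 mg/L.
x_c = v t_c = 0.687 m/s × 0.8443 d × 86400 s/d = 50110 m ≈ 50.1 km.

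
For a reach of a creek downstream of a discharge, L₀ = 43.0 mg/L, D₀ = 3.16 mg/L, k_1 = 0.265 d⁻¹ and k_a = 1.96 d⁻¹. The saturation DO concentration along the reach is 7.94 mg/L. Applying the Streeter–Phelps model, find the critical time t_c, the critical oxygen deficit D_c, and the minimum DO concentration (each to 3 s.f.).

With k_a/k_1 = 7.396 and 1 − D₀(k_a−k_1)/(k_1 L₀) = 0.5300,
t_c = ln(7.396 × 0.5300) / (1.96 − 0.265) = ln(3.920) / 1.695 = 1.366/1.695 = 0.8059 d.
D_c = (k_1/k_a) L₀ e^(−k_1 t_c) = (0.265/1.96) × 43.0 × e^(−0.265×0.8059) = 0.1352 × 43.0 × 0.8077 = 4.696 mg/L.
Minimum DO = C_s − D_c = 7.94 − 4.696 = 3.244 mg/L.

t_c ≈ 0.806 d; D_c ≈ 4.70 mg/L; min DO ≈ 3.24 mg/L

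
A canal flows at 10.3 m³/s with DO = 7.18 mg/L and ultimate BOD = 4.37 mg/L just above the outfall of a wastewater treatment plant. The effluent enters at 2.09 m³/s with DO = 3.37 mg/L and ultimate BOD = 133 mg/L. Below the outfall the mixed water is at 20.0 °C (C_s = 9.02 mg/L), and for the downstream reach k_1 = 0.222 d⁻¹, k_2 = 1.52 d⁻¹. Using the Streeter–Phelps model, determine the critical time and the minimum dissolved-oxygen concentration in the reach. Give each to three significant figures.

Mixed DO = (10.3×7.18 + 2.09×3.37)/(10.3+2.09) = 81.00/12.39 = 6.537 mg/L.
Mixed L₀ = (10.3×4.37 + 2.09×133)/(12.39) = 323.0/12.39 = 26.07 mg/L.
Initial deficit D₀ = C_s − DO₀ = 9.02 − 6.537 = 2.483 mg/L.
t_c = (1/1.298) ln[(1.52/0.222)(1 − 2.483×1.298/(0.222×26.07))] = 0.7704 × ln(3.034) = 0.8551 d.
D_c = (0.222/1.52) × 26.07 × e^(−0.222×0.8551) = 0.1461 × 26.07 × 0.8271 = 3.149 mg/L.
Minimum DO = 9.02 − 3.149 = 5.871 mg/L.

t_c ≈ 0.855 d; minimum DO ≈ 5.87 mg/L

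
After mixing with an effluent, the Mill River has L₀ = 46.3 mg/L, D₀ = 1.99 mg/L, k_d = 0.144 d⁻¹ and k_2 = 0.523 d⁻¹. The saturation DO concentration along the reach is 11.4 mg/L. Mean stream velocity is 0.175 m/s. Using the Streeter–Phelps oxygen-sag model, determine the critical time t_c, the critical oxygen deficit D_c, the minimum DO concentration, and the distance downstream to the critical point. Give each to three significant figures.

t_c ≈ 3.09 d; D_c ≈ 8.17 mg/L; min DO ≈ 3.23 mg/L; x_c ≈ 46.7 km

At the critical point dD/dt = 0, so k_d L₀ e^(−k_d t) = k_2 D. Substituting D(t) from the Streeter–Phelps equation and solving for t gives
t_c = ln[(k_2/k_d)(1 − D₀(k_2−k_d)/(k_d L₀))] / (k_2−k_d).
Here k_2−k_d = 0.3790 d⁻¹ and 1 − D₀(k_2−k_d)/(k_d L₀) = 1 − 1.99×0.3790/(0.144×46.3) = 0.8869, so
t_c = ln(3.632 × 0.8869) / 0.3790 = 1.170 / 0.3790 = 3.086 d.
D_c = (k_d/k_2) L₀ e^(−k_d t_c) = (0.144/0.523) × 46.3 × e^(−0.144×3.086) = 0.2753 × 46.3 × 0.6412 = 8.174 mg/L.
Minimum DO = C_s − D_c = 11.4 − 8.174 = 3.226 mg/L.
x_c = v t_c = 0.175 m/s × 3.086 d × 86400 s/d = 46670 m ≈ 46.7 km.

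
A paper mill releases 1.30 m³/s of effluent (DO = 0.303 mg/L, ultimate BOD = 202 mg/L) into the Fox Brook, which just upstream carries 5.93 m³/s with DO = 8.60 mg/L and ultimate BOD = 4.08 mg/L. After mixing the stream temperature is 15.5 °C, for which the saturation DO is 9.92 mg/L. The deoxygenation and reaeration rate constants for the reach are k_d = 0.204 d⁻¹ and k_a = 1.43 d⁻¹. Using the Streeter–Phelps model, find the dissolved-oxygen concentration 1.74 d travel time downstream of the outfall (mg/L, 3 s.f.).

Mixed DO = (5.93×8.60 + 1.30×0.303)/(5.93+1.30) = 51.39/7.230 = 7.108 mg/L.
Mixed L₀ = (5.93×4.08 + 1.30×202)/(7.230) = 286.8/7.230 = 39.67 mg/L.
Initial deficit D₀ = C_s − DO₀ = 9.92 − 7.108 = 2.812 mg/L.
D(1.74) = [0.204×39.67/(1.43−0.204)](e^(−0.204×1.74) − e^(−1.43×1.74)) + 2.812 e^(−1.43×1.74)
= 6.600 × (0.7012 − 0.08306) + 2.812 × 0.08306 = 4.314 mg/L.
DO = 9.92 − 4.314 = 5.606 mg/L.

DO ≈ 5.61 mg/L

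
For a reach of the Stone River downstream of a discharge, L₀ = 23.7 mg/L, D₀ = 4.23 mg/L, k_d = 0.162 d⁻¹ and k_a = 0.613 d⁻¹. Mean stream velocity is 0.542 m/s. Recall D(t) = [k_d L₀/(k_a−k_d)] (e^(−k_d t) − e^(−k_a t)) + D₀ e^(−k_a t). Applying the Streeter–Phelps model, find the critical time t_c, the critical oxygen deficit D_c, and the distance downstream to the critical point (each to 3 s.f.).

t_c ≈ 1.43 d; D_c ≈ 4.97 mg/L; x_c ≈ 66.9 km

At the critical point dD/dt = 0, so k_d L₀ e^(−k_d t) = k_a D. Substituting D(t) from the Streeter–Phelps equation and solving for t gives
t_c = ln[(k_a/k_d)(1 − D₀(k_a−k_d)/(k_d L₀))] / (k_a−k_d).
Here k_a−k_d = 0.4510 d⁻¹ and 1 − D₀(k_a−k_d)/(k_d L₀) = 1 − 4.23×0.4510/(0.162×23.7) = 0.5031, so
t_c = ln(3.784 × 0.5031) / 0.4510 = 0.6438 / 0.4510 = 1.428 d.
D_c = (k_d/k_a) L₀ e^(−k_d t_c) = (0.162/0.613) × 23.7 × e^(−0.162×1.428) = 0.2643 × 23.7 × 0.7935 = 4.970 mg/L.
x_c = v t_c = 0.542 m/s × 1.428 d × 86400 s/d = 66850 m ≈ 66.9 km.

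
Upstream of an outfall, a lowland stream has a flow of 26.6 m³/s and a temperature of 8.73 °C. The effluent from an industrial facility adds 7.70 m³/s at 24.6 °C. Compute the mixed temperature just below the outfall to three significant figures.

Flow-weighted mixing: C = (Q_r C_r + Q_w C_w)/(Q_r + Q_w)
= (26.6×8.73 + 7.70×24.6)/(26.6 + 7.70) = 421.6/34.30 = 12.29 °C.

12.3 °C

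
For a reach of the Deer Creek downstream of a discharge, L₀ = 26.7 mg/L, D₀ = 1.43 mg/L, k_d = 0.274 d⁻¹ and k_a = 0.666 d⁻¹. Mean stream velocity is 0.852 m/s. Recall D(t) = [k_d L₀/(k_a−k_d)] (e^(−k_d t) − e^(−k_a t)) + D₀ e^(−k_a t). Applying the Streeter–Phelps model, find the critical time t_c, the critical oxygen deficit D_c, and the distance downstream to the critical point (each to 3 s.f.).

t_c ≈ 2.06 d; D_c ≈ 6.24 mg/L; x_c ≈ 152 km

With k_a/k_d = 2.431 and 1 − D₀(k_a−k_d)/(k_d L₀) = 0.9234,
t_c = ln(2.431 × 0.9234) / (0.666 − 0.274) = ln(2.244) / 0.3920 = 0.8084/0.3920 = 2.062 d.
L(t_c) = L₀ e^(−k_d t_c) = 26.7 × 0.5683 = 15.17 mg/L, and at the critical point k_a D_c = k_d L, so D_c = (0.274/0.666) × 15.17 = 6.243 mg/L.
x_c = v t_c = 0.852 m/s × 2.062 d × 86400 s/d = 151800 m ≈ 152 km.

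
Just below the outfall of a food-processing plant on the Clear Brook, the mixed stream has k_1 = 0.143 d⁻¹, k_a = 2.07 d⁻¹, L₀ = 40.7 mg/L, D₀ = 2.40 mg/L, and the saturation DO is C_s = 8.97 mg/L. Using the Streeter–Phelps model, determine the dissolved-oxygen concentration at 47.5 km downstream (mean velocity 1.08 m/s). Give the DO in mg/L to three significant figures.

DO ≈ 6.38 mg/L

Travel time t = x/v = 47.5 km / (1.08 m/s) = 47500 m / 1.08 m/s = 43980 s = 0.5090 d.
k_1 L₀/(k_a−k_1) = 0.143×40.7/(2.07−0.143) = 5.820/1.927 = 3.020 mg/L.
e^(−k_1 t) = e^(−0.143×0.5090) = 0.9298; e^(−k_a t) = e^(−2.07×0.5090) = 0.3486.
D = 3.020 × (0.9298 − 0.3486) + 2.40 × 0.3486 = 1.755 + 0.8367 = 2.592 mg/L.
DO = C_s − D = 8.97 − 2.592 = 6.378 mg/L.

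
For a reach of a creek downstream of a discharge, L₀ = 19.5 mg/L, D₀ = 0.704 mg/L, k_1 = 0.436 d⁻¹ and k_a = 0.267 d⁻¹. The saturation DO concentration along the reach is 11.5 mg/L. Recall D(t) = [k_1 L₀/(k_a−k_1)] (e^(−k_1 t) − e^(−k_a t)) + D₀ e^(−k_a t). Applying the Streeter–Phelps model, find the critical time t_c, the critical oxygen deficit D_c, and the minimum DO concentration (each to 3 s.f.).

At the critical point dD/dt = 0, so k_1 L₀ e^(−k_1 t) = k_a D. Substituting D(t) from the Streeter–Phelps equation and solving for t gives
t_c = ln[(k_a/k_1)(1 − D₀(k_a−k_1)/(k_1 L₀))] / (k_a−k_1).
Here k_a−k_1 = -0.1690 d⁻¹ and 1 − D₀(k_a−k_1)/(k_1 L₀) = 1 − 0.704×-0.1690/(0.436×19.5) = 1.014, so
t_c = ln(0.6124 × 1.014) / -0.1690 = -0.4765 / -0.1690 = 2.820 d.
L(t_c) = L₀ e^(−k_1 t_c) = 19.5 × 0.2925 = 5.704 mg/L, and at the critical point k_a D_c = k_1 L, so D_c = (0.436/0.267) × 5.704 = 9.314 mg/L.
Minimum DO = C_s − D_c = 11.5 − 9.314 = 2.186 mg/L.

t_c ≈ 2.82 d; D_c ≈ 9.31 mg/L; min DO ≈ 2.19 mg/L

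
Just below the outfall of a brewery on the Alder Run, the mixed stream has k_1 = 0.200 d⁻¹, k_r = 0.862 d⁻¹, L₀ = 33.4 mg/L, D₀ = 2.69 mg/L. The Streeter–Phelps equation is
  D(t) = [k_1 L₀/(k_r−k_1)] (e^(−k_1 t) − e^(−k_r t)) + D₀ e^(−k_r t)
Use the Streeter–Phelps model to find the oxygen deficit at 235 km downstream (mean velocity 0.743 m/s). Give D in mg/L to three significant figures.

Travel time t = x/v = 235 km / (0.743 m/s) = 235000 m / 0.743 m/s = 316300 s = 3.661 d.
k_1 L₀/(k_r−k_1) = 0.200×33.4/(0.862−0.200) = 6.680/0.6620 = 10.09 mg/L.
e^(−k_1 t) = e^(−0.200×3.661) = 0.4809; e^(−k_r t) = e^(−0.862×3.661) = 0.04262.
D = 10.09 × (0.4809 − 0.04262) + 2.69 × 0.04262 = 4.422 + 0.1146 = 4.537 mg/L.

D ≈ 4.54 mg/L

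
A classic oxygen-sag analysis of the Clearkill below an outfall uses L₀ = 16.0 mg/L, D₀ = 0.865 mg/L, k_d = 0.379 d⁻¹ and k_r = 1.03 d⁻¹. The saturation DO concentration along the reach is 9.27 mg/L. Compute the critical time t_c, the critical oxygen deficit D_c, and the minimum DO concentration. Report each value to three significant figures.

t_c ≈ 1.39 d; D_c ≈ 3.48 mg/L; min DO ≈ 5.79 mg/L

With k_r/k_d = 2.718 and 1 − D₀(k_r−k_d)/(k_d L₀) = 0.9071,
t_c = ln(2.718 × 0.9071) / (1.03 − 0.379) = ln(2.465) / 0.6510 = 0.9023/0.6510 = 1.386 d.
L(t_c) = L₀ e^(−k_d t_c) = 16.0 × 0.5914 = 9.462 mg/L, and at the critical point k_r D_c = k_d L, so D_c = (0.379/1.03) × 9.462 = 3.482 mg/L.
Minimum DO = C_s − D_c = 9.27 − 3.482 = 5.788 mg/L.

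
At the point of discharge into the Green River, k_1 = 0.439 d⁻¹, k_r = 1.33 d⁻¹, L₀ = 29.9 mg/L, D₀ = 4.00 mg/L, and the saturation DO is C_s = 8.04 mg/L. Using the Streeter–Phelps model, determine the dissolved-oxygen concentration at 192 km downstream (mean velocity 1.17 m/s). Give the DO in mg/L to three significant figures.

Travel time t = x/v = 192 km / (1.17 m/s) = 192000 m / 1.17 m/s = 164100 s = 1.899 d.
k_1 L₀/(k_r−k_1) = 0.439×29.9/(1.33−0.439) = 13.13/0.8910 = 14.73 mg/L.
e^(−k_1 t) = e^(−0.439×1.899) = 0.4344; e^(−k_r t) = e^(−1.33×1.899) = 0.07997.
D = 14.73 × (0.4344 − 0.07997) + 4.00 × 0.07997 = 5.221 + 0.3199 = 5.541 mg/L.
DO = C_s − D = 8.04 − 5.541 = 2.499 mg/L.

DO ≈ 2.50 mg/L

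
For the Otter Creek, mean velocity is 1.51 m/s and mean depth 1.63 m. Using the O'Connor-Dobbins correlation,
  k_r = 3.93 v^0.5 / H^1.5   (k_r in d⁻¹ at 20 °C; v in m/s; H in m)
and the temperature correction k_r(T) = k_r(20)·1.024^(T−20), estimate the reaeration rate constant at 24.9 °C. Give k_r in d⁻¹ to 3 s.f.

k_r(20) = 3.93 × 1.51^0.5 / 1.63^1.5 = 3.93 × 1.229 / 2.081 = 2.321 d⁻¹.
k_r(24.9) = 2.321 × 1.024^(24.9−20) = 2.321 × 1.123 = 2.607 d⁻¹.

k_r ≈ 2.61 d⁻¹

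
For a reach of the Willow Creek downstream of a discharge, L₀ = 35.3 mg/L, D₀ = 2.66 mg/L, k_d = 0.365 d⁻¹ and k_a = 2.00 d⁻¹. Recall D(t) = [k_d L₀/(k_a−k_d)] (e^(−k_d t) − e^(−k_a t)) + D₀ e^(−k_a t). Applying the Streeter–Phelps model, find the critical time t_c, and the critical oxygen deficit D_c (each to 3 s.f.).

t_c ≈ 0.789 d; D_c ≈ 4.83 mg/L

At the critical point dD/dt = 0, so k_d L₀ e^(−k_d t) = k_a D. Substituting D(t) from the Streeter–Phelps equation and solving for t gives
t_c = ln[(k_a/k_d)(1 − D₀(k_a−k_d)/(k_d L₀))] / (k_a−k_d).
Here k_a−k_d = 1.635 d⁻¹ and 1 − D₀(k_a−k_d)/(k_d L₀) = 1 − 2.66×1.635/(0.365×35.3) = 0.6625, so
t_c = ln(5.479 × 0.6625) / 1.635 = 1.289 / 1.635 = 0.7885 d.
D_c = (k_d/k_a) L₀ e^(−k_d t_c) = (0.365/2.00) × 35.3 × e^(−0.365×0.7885) = 0.1825 × 35.3 × 0.7499 = 4.831 mg/L.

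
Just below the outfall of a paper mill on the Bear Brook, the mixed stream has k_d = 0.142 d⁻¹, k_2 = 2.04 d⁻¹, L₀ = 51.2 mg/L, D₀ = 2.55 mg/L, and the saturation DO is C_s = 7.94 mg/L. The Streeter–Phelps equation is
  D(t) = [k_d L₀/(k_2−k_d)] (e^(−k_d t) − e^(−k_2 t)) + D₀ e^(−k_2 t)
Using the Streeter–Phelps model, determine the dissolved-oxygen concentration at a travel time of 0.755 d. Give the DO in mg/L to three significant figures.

DO ≈ 4.77 mg/L

k_d L₀/(k_2−k_d) = 0.142×51.2/(2.04−0.142) = 7.270/1.898 = 3.831 mg/L.
e^(−k_d t) = e^(−0.142×0.7550) = 0.8983; e^(−k_2 t) = e^(−2.04×0.7550) = 0.2143.
D = 3.831 × (0.8983 − 0.2143) + 2.55 × 0.2143 = 2.620 + 0.5466 = 3.167 mg/L.
DO = C_s − D = 7.94 − 3.167 = 4.773 mg/L.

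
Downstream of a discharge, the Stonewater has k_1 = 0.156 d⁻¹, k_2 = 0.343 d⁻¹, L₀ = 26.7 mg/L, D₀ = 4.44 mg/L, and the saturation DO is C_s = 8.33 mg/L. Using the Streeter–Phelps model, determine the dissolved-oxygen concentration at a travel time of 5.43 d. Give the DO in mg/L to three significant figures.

DO ≈ 1.55 mg/L

k_1 L₀/(k_2−k_1) = 0.156×26.7/(0.343−0.156) = 4.165/0.1870 = 22.27 mg/L.
e^(−k_1 t) = e^(−0.156×5.430) = 0.4287; e^(−k_2 t) = e^(−0.343×5.430) = 0.1553.
D = 22.27 × (0.4287 − 0.1553) + 4.44 × 0.1553 = 6.089 + 0.6895 = 6.779 mg/L.
DO = C_s − D = 8.33 − 6.779 = 1.551 mg/L.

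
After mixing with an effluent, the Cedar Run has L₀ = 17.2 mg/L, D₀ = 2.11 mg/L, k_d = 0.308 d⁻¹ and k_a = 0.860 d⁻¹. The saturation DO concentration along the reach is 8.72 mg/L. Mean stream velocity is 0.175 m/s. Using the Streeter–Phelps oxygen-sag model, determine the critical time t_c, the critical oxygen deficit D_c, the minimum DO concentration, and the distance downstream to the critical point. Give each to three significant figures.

t_c ≈ 1.41 d; D_c ≈ 3.99 mg/L; min DO ≈ 4.73 mg/L; x_c ≈ 21.3 km

t_c = [1/(k_a−k_d)] ln[(k_a/k_d)(1 − D₀(k_a−k_d)/(k_d L₀))]
= [1/(0.860−0.308)] ln[(0.860/0.308)(1 − 2.11×0.5520/(0.308×17.2))]
= (1/0.5520) ln[2.792 × 0.7801] = 1.812 × ln(2.178) = 1.812 × 0.7786 = 1.410 d.
L(t_c) = L₀ e^(−k_d t_c) = 17.2 × 0.6476 = 11.14 mg/L, and at the critical point k_a D_c = k_d L, so D_c = (0.308/0.860) × 11.14 = 3.990 mg/L.
Minimum DO = C_s − D_c = 8.72 − 3.990 = 4.730 mg/L.
x_c = v t_c = 0.175 m/s × 1.410 d × 86400 s/d = 21330 m ≈ 21.3 km.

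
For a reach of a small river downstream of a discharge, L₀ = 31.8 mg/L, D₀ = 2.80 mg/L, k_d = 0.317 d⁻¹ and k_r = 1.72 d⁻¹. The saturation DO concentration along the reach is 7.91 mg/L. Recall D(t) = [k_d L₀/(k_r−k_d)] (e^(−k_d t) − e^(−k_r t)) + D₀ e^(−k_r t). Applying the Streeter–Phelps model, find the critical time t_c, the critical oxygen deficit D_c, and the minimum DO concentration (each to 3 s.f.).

With k_r/k_d = 5.426 and 1 − D₀(k_r−k_d)/(k_d L₀) = 0.6103,
t_c = ln(5.426 × 0.6103) / (1.72 − 0.317) = ln(3.311) / 1.403 = 1.197/1.403 = 0.8534 d.
L(t_c) = L₀ e^(−k_d t_c) = 31.8 × 0.7630 = 24.26 mg/L, and at the critical point k_r D_c = k_d L, so D_c = (0.317/1.72) × 24.26 = 4.472 mg/L.
Minimum DO = C_s − D_c = 7.91 − 4.472 = 3.438 mg/L.

t_c ≈ 0.853 d; D_c ≈ 4.47 mg/L; min DO ≈ 3.44 mg/L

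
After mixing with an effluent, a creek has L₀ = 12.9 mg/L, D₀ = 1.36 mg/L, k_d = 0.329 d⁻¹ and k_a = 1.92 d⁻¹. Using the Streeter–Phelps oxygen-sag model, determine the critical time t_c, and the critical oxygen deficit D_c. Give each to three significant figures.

With k_a/k_d = 5.836 and 1 − D₀(k_a−k_d)/(k_d L₀) = 0.4902,
t_c = ln(5.836 × 0.4902) / (1.92 − 0.329) = ln(2.861) / 1.591 = 1.051/1.591 = 0.6606 d.
D_c = (k_d/k_a) L₀ e^(−k_d t_c) = (0.329/1.92) × 12.9 × e^(−0.329×0.6606) = 0.1714 × 12.9 × 0.8047 = 1.779 mg/L.

t_c ≈ 0.661 d; D_c ≈ 1.78 mg/L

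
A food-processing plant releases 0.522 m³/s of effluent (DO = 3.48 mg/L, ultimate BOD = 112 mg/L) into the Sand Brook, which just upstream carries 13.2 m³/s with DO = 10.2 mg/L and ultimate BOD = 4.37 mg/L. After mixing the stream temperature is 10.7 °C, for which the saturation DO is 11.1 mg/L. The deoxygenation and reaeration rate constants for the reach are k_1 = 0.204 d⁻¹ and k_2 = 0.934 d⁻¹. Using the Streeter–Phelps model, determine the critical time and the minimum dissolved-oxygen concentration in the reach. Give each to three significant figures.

t_c ≈ 1.17 d; minimum DO ≈ 9.64 mg/L

Mixed DO = (13.2×10.2 + 0.522×3.48)/(13.2+0.522) = 136.5/13.72 = 9.944 mg/L.
Mixed L₀ = (13.2×4.37 + 0.522×112)/(13.72) = 116.1/13.72 = 8.464 mg/L.
Initial deficit D₀ = C_s − DO₀ = 11.1 − 9.944 = 1.156 mg/L.
t_c = (1/0.7300) ln[(0.934/0.204)(1 − 1.156×0.7300/(0.204×8.464))] = 1.370 × ln(2.342) = 1.166 d.
D_c = (0.204/0.934) × 8.464 × e^(−0.204×1.166) = 0.2184 × 8.464 × 0.7884 = 1.458 mg/L.
Minimum DO = 11.1 − 1.458 = 9.642 mg/L.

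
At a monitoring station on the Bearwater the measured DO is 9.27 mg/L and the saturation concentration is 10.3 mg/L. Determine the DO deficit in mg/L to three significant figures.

D = C_s − C = 10.3 − 9.27 = 1.03 mg/L.

D ≈ 1.03 mg/L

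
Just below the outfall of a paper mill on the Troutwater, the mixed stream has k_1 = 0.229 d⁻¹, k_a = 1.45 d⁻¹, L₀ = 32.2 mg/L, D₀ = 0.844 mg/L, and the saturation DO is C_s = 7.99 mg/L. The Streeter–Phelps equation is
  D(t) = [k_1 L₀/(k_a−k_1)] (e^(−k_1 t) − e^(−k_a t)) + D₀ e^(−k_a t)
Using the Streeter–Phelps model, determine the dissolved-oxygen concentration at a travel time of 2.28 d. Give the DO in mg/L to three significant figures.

k_1 L₀/(k_a−k_1) = 0.229×32.2/(1.45−0.229) = 7.374/1.221 = 6.039 mg/L.
e^(−k_1 t) = e^(−0.229×2.280) = 0.5933; e^(−k_a t) = e^(−1.45×2.280) = 0.03666.
D = 6.039 × (0.5933 − 0.03666) + 0.844 × 0.03666 = 3.361 + 0.03094 = 3.392 mg/L.
DO = C_s − D = 7.99 − 3.392 = 4.598 mg/L.

DO ≈ 4.60 mg/L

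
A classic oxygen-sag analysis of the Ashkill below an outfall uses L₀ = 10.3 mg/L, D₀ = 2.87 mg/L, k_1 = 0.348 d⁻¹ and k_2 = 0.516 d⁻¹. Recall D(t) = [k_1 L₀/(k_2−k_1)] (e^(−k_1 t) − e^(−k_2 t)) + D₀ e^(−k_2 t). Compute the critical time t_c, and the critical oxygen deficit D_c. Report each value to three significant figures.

At the critical point dD/dt = 0, so k_1 L₀ e^(−k_1 t) = k_2 D. Substituting D(t) from the Streeter–Phelps equation and solving for t gives
t_c = ln[(k_2/k_1)(1 − D₀(k_2−k_1)/(k_1 L₀))] / (k_2−k_1).
Here k_2−k_1 = 0.1680 d⁻¹ and 1 − D₀(k_2−k_1)/(k_1 L₀) = 1 − 2.87×0.1680/(0.348×10.3) = 0.8655, so
t_c = ln(1.483 × 0.8655) / 0.1680 = 0.2494 / 0.1680 = 1.485 d.
L(t_c) = L₀ e^(−k_1 t_c) = 10.3 × 0.5965 = 6.144 mg/L, and at the critical point k_2 D_c = k_1 L, so D_c = (0.348/0.516) × 6.144 = 4.144 mg/L.

t_c ≈ 1.48 d; D_c ≈ 4.14 mg/L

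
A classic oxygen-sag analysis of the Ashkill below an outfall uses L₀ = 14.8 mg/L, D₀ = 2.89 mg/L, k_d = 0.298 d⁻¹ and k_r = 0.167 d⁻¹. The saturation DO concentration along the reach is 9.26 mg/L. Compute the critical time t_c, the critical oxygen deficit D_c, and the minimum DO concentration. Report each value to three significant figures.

t_c ≈ 3.79 d; D_c ≈ 8.53 mg/L; min DO ≈ 0.729 mg/L

With k_r/k_d = 0.5604 and 1 − D₀(k_r−k_d)/(k_d L₀) = 1.086,
t_c = ln(0.5604 × 1.086) / (0.167 − 0.298) = ln(0.6085) / -0.1310 = -0.4967/-0.1310 = 3.792 d.
L(t_c) = L₀ e^(−k_d t_c) = 14.8 × 0.3230 = 4.781 mg/L, and at the critical point k_r D_c = k_d L, so D_c = (0.298/0.167) × 4.781 = 8.531 mg/L.
Minimum DO = C_s − D_c = 9.26 − 8.531 = 0.7288 mg/L.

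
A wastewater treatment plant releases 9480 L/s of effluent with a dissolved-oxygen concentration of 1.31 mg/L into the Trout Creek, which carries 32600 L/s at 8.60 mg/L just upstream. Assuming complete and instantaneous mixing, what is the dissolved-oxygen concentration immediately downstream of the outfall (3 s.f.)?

6.96 mg/L

Flow-weighted mixing: C = (Q_r C_r + Q_w C_w)/(Q_r + Q_w)
= (32600×8.60 + 9480×1.31)/(32600 + 9480) = 292800/42080 = 6.958 mg/L.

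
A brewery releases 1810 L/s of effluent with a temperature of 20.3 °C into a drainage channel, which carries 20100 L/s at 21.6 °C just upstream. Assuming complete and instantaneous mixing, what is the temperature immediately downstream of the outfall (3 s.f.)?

21.5 °C

Flow-weighted mixing: C = (Q_r C_r + Q_w C_w)/(Q_r + Q_w)
= (20100×21.6 + 1810×20.3)/(20100 + 1810) = 470900/21910 = 21.49 °C.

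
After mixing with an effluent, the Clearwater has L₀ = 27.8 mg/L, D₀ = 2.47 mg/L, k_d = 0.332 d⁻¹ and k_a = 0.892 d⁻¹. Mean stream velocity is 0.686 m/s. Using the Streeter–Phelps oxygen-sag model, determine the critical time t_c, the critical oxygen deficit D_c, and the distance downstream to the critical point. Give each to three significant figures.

t_c ≈ 1.47 d; D_c ≈ 6.34 mg/L; x_c ≈ 87.4 km

With k_a/k_d = 2.687 and 1 − D₀(k_a−k_d)/(k_d L₀) = 0.8501,
t_c = ln(2.687 × 0.8501) / (0.892 − 0.332) = ln(2.284) / 0.5600 = 0.8260/0.5600 = 1.475 d.
D_c = (k_d/k_a) L₀ e^(−k_d t_c) = (0.332/0.892) × 27.8 × e^(−0.332×1.475) = 0.3722 × 27.8 × 0.6128 = 6.341 mg/L.
x_c = v t_c = 0.686 m/s × 1.475 d × 86400 s/d = 87420 m ≈ 87.4 km.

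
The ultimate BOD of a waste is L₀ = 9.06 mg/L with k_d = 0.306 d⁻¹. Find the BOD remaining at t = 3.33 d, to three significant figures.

L ≈ 3.27 mg/L

L_t = L₀ e^(−k_d t) = 9.06 × e^(−0.306×3.33) = 9.06 × 0.3610 = 3.270 mg/L.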